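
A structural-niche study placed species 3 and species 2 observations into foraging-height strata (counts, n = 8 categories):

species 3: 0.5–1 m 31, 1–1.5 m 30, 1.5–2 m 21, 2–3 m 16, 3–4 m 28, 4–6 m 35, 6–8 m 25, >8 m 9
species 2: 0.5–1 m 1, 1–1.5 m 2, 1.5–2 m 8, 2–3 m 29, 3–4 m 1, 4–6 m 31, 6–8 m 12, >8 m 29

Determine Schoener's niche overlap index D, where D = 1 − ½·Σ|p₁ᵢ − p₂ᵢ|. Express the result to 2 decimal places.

0.52

Proportions for species 3 (n=195): 31/195=0.1590, 30/195=0.1538, 21/195=0.1077, 16/195=0.0821, 28/195=0.1436, 35/195=0.1795, 25/195=0.1282, 9/195=0.0462
Proportions for species 2 (n=113): 1/113=0.0088, 2/113=0.0177, 8/113=0.0708, 29/113=0.2566, 1/113=0.0088, 31/113=0.2743, 12/113=0.1062, 29/113=0.2566
Σ|p₁ᵢ − p₂ᵢ| = 0.1502 + 0.1361 + 0.0369 + 0.1745 + 0.1348 + 0.0948 + 0.0220 + 0.2104 = 0.9597
D = 1 − ½ × 0.9597 = 1 − 0.47985 = 0.52015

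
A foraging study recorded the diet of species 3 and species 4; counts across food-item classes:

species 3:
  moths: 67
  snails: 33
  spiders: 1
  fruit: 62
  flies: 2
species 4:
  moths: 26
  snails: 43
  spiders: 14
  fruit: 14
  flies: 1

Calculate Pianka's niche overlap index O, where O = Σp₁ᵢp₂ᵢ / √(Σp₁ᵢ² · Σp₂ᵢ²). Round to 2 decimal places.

0.77

Proportions for species 3 (n=165): 67/165=0.4061, 33/165=0.2000, 1/165=0.0061, 62/165=0.3758, 2/165=0.0121
Proportions for species 4 (n=98): 26/98=0.2653, 43/98=0.4388, 14/98=0.1429, 14/98=0.1429, 1/98=0.0102
Σ p₁ᵢp₂ᵢ = 0.107738 + 0.087760 + 0.000872 + 0.053702 + 0.000123 = 0.250195
Σp_1ᵢ² = 0.4061² + 0.2000² + 0.0061² + 0.3758² + 0.0121² = 0.164917 + 0.040000 + 0.000037 + 0.141226 + 0.000146 = 0.346326
Σp_2ᵢ² = 0.2653² + 0.4388² + 0.1429² + 0.1429² + 0.0102² = 0.070384 + 0.192545 + 0.020420 + 0.020420 + 0.000104 = 0.303873
O = 0.250195 / √(0.346326 × 0.303873) = 0.250195 / 0.3244058 = 0.7712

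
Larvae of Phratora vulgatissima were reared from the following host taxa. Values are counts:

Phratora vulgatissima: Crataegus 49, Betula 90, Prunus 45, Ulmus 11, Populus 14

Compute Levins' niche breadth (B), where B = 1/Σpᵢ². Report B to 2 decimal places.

3.40

Proportions for Phratora vulgatissima (n=209): 49/209=0.2344, 90/209=0.4306, 45/209=0.2153, 11/209=0.0526, 14/209=0.0670
Σpᵢ² = 0.2344² + 0.4306² + 0.2153² + 0.0526² + 0.0670² = 0.054943 + 0.185416 + 0.046354 + 0.002767 + 0.004489 = 0.293969
B = 1 / 0.293969 = 3.4017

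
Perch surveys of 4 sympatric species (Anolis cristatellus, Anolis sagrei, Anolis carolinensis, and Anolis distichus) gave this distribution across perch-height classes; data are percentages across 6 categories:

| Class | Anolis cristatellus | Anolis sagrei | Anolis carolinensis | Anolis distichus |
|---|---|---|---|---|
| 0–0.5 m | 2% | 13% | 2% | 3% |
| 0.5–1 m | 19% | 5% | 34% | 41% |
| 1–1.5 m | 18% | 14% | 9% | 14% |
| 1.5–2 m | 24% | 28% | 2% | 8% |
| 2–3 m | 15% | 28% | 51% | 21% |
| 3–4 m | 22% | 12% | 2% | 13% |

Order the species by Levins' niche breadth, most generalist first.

Anolis cristatellus > Anolis sagrei > Anolis distichus > Anolis carolinensis

Convert percentages to proportions (divide by 100).
Σp_crisᵢ² = 0.02² + 0.19² + 0.18² + 0.24² + 0.15² + 0.22² = 0.0004 + 0.0361 + 0.0324 + 0.0576 + 0.0225 + 0.0484 = 0.1974
B_cris = 1 / 0.1974 = 5.0659
Σp_sagrᵢ² = 0.13² + 0.05² + 0.14² + 0.28² + 0.28² + 0.12² = 0.0169 + 0.0025 + 0.0196 + 0.0784 + 0.0784 + 0.0144 = 0.2102
B_sagr = 1 / 0.2102 = 4.7574
Σp_caroᵢ² = 0.02² + 0.34² + 0.09² + 0.02² + 0.51² + 0.02² = 0.0004 + 0.1156 + 0.0081 + 0.0004 + 0.2601 + 0.0004 = 0.3850
B_caro = 1 / 0.3850 = 2.5974
Σp_distᵢ² = 0.03² + 0.41² + 0.14² + 0.08² + 0.21² + 0.13² = 0.0009 + 0.1681 + 0.0196 + 0.0064 + 0.0441 + 0.0169 = 0.2560
B_dist = 1 / 0.2560 = 3.9063
Ranking by B (broadest → narrowest): Anolis cristatellus (5.07) > Anolis sagrei (4.76) > Anolis distichus (3.91) > Anolis carolinensis (2.60)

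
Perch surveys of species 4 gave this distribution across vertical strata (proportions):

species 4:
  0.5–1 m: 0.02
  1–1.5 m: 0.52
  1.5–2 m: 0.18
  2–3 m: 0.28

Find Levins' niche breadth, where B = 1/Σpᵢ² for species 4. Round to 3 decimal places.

Σpᵢ² = 0.02² + 0.52² + 0.18² + 0.28² = 0.0004 + 0.2704 + 0.0324 + 0.0784 = 0.3816
B = 1 / 0.3816 = 2.62055

2.621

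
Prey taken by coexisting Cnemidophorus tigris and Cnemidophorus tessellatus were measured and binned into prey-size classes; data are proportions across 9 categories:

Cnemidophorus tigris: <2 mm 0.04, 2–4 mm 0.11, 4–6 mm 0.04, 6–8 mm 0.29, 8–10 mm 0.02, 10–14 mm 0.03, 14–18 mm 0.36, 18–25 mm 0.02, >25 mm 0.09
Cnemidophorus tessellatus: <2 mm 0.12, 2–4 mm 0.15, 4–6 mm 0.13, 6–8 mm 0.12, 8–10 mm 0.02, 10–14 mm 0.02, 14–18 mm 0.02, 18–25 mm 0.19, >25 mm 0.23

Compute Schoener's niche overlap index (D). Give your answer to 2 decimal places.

Σ|p₁ᵢ − p₂ᵢ| = 0.08 + 0.04 + 0.09 + 0.17 + 0.00 + 0.01 + 0.34 + 0.17 + 0.14 = 1.04
D = 1 − ½ × 1.04 = 1 − 0.520 = 0.4800

0.48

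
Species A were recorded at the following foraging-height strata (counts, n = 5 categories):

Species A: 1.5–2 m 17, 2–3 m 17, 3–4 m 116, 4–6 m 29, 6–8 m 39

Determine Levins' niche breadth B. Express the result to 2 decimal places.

Proportions for Species A (n=218): 17/218=0.0780, 17/218=0.0780, 116/218=0.5321, 29/218=0.1330, 39/218=0.1789
Σpᵢ² = 0.0780² + 0.0780² + 0.5321² + 0.1330² + 0.1789² = 0.006084 + 0.006084 + 0.283130 + 0.017689 + 0.032005 = 0.344992
B = 1 / 0.344992 = 2.8986

2.90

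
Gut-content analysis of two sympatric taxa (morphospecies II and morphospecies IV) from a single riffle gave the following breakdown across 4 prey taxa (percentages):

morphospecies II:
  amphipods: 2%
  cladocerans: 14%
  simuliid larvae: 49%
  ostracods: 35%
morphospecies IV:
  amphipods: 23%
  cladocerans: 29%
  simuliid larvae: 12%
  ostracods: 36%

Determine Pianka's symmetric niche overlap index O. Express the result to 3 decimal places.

0.701

Convert percentages to proportions (divide by 100).
Σ p₁ᵢp₂ᵢ = 0.0046 + 0.0406 + 0.0588 + 0.1260 = 0.2300
Σp_1ᵢ² = 0.02² + 0.14² + 0.49² + 0.35² = 0.0004 + 0.0196 + 0.2401 + 0.1225 = 0.3826
Σp_2ᵢ² = 0.23² + 0.29² + 0.12² + 0.36² = 0.0529 + 0.0841 + 0.0144 + 0.1296 = 0.2810
O = 0.2300 / √(0.3826 × 0.2810) = 0.2300 / 0.327888 = 0.70146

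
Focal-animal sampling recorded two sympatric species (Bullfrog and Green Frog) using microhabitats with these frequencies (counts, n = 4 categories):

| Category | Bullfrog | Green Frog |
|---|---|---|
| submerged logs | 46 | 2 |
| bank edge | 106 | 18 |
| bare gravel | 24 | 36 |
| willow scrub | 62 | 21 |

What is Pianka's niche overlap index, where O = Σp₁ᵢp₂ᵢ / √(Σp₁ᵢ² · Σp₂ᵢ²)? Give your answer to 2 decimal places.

0.69

Proportions for Bullfrog (n=238): 46/238=0.1933, 106/238=0.4454, 24/238=0.1008, 62/238=0.2605
Proportions for Green Frog (n=77): 2/77=0.0260, 18/77=0.2338, 36/77=0.4675, 21/77=0.2727
Σ p₁ᵢp₂ᵢ = 0.005026 + 0.104135 + 0.047124 + 0.071038 = 0.227323
Σp_1ᵢ² = 0.1933² + 0.4454² + 0.1008² + 0.2605² = 0.037365 + 0.198381 + 0.010161 + 0.067860 = 0.313767
Σp_2ᵢ² = 0.0260² + 0.2338² + 0.4675² + 0.2727² = 0.000676 + 0.054662 + 0.218556 + 0.074365 = 0.348259
O = 0.227323 / √(0.313767 × 0.348259) = 0.227323 / 0.3305634 = 0.6877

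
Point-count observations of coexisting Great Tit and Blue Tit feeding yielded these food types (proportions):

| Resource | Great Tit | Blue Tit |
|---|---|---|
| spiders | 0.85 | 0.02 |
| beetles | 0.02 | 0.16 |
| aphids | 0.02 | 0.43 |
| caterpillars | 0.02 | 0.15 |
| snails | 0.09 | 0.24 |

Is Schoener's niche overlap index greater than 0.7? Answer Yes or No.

Σ|p₁ᵢ − p₂ᵢ| = 0.83 + 0.14 + 0.41 + 0.13 + 0.15 = 1.66
D = 1 − ½ × 1.66 = 1 − 0.830 = 0.1700
D = 0.1700 < 0.7 → No.

No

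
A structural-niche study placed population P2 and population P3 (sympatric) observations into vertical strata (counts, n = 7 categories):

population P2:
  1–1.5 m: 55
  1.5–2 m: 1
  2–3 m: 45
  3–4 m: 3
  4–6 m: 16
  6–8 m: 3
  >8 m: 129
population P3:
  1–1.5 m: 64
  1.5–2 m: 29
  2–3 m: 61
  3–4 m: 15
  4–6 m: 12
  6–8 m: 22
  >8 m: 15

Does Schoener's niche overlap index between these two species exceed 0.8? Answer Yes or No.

No

Proportions for population P2 (n=252): 55/252=0.2183, 1/252=0.0040, 45/252=0.1786, 3/252=0.0119, 16/252=0.0635, 3/252=0.0119, 129/252=0.5119
Proportions for population P3 (n=218): 64/218=0.2936, 29/218=0.1330, 61/218=0.2798, 15/218=0.0688, 12/218=0.0550, 22/218=0.1009, 15/218=0.0688
Σ|p₁ᵢ − p₂ᵢ| = 0.0753 + 0.1290 + 0.1012 + 0.0569 + 0.0085 + 0.0890 + 0.4431 = 0.9030
D = 1 − ½ × 0.9030 = 1 − 0.45150 = 0.54850
D = 0.54850 < 0.8 → No.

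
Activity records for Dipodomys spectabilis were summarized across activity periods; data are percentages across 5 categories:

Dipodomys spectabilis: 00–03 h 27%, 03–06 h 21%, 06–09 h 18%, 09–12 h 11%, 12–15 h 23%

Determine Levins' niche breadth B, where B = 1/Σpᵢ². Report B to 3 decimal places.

4.664

Convert percentages to proportions (divide by 100).
Σpᵢ² = 0.27² + 0.21² + 0.18² + 0.11² + 0.23² = 0.0729 + 0.0441 + 0.0324 + 0.0121 + 0.0529 = 0.2144
B = 1 / 0.2144 = 4.66418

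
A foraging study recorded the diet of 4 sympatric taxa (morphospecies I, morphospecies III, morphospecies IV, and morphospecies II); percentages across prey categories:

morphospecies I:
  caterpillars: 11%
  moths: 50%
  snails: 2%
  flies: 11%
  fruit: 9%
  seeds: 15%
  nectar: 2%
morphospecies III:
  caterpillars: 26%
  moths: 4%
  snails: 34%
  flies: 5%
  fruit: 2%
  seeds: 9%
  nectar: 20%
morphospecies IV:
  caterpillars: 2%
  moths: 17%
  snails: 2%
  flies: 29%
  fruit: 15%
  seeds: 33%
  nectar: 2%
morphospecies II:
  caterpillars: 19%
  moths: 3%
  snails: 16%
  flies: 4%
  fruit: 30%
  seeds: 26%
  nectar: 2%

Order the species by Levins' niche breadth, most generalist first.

morphospecies II > morphospecies III > morphospecies IV > morphospecies I

Convert percentages to proportions (divide by 100).
Σp_Iᵢ² = 0.11² + 0.50² + 0.02² + 0.11² + 0.09² + 0.15² + 0.02² = 0.0121 + 0.2500 + 0.0004 + 0.0121 + 0.0081 + 0.0225 + 0.0004 = 0.3056
B_I = 1 / 0.3056 = 3.2723
Σp_IIIᵢ² = 0.26² + 0.04² + 0.34² + 0.05² + 0.02² + 0.09² + 0.20² = 0.0676 + 0.0016 + 0.1156 + 0.0025 + 0.0004 + 0.0081 + 0.0400 = 0.2358
B_III = 1 / 0.2358 = 4.2409
Σp_IVᵢ² = 0.02² + 0.17² + 0.02² + 0.29² + 0.15² + 0.33² + 0.02² = 0.0004 + 0.0289 + 0.0004 + 0.0841 + 0.0225 + 0.1089 + 0.0004 = 0.2456
B_IV = 1 / 0.2456 = 4.0717
Σp_IIᵢ² = 0.19² + 0.03² + 0.16² + 0.04² + 0.30² + 0.26² + 0.02² = 0.0361 + 0.0009 + 0.0256 + 0.0016 + 0.0900 + 0.0676 + 0.0004 = 0.2222
B_II = 1 / 0.2222 = 4.5005
Ranking by B (broadest → narrowest): morphospecies II (4.50) > morphospecies III (4.24) > morphospecies IV (4.07) > morphospecies I (3.27)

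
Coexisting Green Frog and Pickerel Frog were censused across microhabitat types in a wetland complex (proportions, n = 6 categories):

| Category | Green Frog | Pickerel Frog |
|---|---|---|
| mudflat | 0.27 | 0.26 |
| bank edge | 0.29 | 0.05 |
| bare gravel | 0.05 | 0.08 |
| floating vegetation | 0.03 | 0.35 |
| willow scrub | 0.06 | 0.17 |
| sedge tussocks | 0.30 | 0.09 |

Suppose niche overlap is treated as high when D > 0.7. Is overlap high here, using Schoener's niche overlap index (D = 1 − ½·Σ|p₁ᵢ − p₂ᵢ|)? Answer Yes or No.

No

Σ|p₁ᵢ − p₂ᵢ| = 0.01 + 0.24 + 0.03 + 0.32 + 0.11 + 0.21 = 0.92
D = 1 − ½ × 0.92 = 1 − 0.460 = 0.5400
D = 0.5400 < 0.7 → No.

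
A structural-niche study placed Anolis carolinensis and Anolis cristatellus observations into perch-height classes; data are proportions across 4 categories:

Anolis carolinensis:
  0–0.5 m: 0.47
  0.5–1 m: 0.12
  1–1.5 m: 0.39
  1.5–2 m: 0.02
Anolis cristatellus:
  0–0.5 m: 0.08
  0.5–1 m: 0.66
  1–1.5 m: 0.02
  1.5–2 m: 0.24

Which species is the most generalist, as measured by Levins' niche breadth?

Σp_caroᵢ² = 0.47² + 0.12² + 0.39² + 0.02² = 0.2209 + 0.0144 + 0.1521 + 0.0004 = 0.3878
B_caro = 1 / 0.3878 = 2.5786
Σp_crisᵢ² = 0.08² + 0.66² + 0.02² + 0.24² = 0.0064 + 0.4356 + 0.0004 + 0.0576 = 0.5000
B_cris = 1 / 0.5000 = 2.0000
Highest B → broadest niche (most generalist): Anolis carolinensis (B = 2.58).

Anolis carolinensis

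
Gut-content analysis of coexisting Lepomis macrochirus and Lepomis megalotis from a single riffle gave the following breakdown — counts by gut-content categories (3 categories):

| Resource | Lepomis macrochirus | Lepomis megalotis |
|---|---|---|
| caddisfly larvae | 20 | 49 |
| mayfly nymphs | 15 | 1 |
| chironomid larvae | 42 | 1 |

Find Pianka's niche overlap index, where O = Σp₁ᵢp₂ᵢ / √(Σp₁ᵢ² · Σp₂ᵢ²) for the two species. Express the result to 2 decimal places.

0.43

Proportions for Lepomis macrochirus (n=77): 20/77=0.2597, 15/77=0.1948, 42/77=0.5455
Proportions for Lepomis megalotis (n=51): 49/51=0.9608, 1/51=0.0196, 1/51=0.0196
Σ p₁ᵢp₂ᵢ = 0.249520 + 0.003818 + 0.010692 = 0.264030
Σp_1ᵢ² = 0.2597² + 0.1948² + 0.5455² = 0.067444 + 0.037947 + 0.297570 = 0.402961
Σp_2ᵢ² = 0.9608² + 0.0196² + 0.0196² = 0.923137 + 0.000384 + 0.000384 = 0.923905
O = 0.264030 / √(0.402961 × 0.923905) = 0.264030 / 0.6101620 = 0.4327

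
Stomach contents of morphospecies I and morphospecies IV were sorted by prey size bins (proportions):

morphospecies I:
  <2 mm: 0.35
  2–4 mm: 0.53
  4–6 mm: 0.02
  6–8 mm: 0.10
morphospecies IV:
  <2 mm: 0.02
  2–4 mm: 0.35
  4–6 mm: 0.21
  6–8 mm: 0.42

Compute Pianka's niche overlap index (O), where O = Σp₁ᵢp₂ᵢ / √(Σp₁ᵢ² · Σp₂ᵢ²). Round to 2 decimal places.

0.63

Σ p₁ᵢp₂ᵢ = 0.0070 + 0.1855 + 0.0042 + 0.0420 = 0.2387
Σp_1ᵢ² = 0.35² + 0.53² + 0.02² + 0.10² = 0.1225 + 0.2809 + 0.0004 + 0.0100 = 0.4138
Σp_2ᵢ² = 0.02² + 0.35² + 0.21² + 0.42² = 0.0004 + 0.1225 + 0.0441 + 0.1764 = 0.3434
O = 0.2387 / √(0.4138 × 0.3434) = 0.2387 / 0.37696 = 0.6332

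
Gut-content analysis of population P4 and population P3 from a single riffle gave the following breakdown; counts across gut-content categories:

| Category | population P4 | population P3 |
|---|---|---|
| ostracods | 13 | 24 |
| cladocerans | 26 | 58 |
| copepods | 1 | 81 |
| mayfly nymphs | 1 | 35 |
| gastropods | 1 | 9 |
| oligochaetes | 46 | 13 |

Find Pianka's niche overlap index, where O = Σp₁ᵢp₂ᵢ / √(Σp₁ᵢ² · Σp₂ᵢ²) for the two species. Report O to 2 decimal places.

Proportions for population P4 (n=88): 13/88=0.1477, 26/88=0.2955, 1/88=0.0114, 1/88=0.0114, 1/88=0.0114, 46/88=0.5227
Proportions for population P3 (n=220): 24/220=0.1091, 58/220=0.2636, 81/220=0.3682, 35/220=0.1591, 9/220=0.0409, 13/220=0.0591
Σ p₁ᵢp₂ᵢ = 0.016114 + 0.077894 + 0.004197 + 0.001814 + 0.000466 + 0.030892 = 0.131377
Σp_1ᵢ² = 0.1477² + 0.2955² + 0.0114² + 0.0114² + 0.0114² + 0.5227² = 0.021815 + 0.087320 + 0.000130 + 0.000130 + 0.000130 + 0.273215 = 0.382740
Σp_2ᵢ² = 0.1091² + 0.2636² + 0.3682² + 0.1591² + 0.0409² + 0.0591² = 0.011903 + 0.069485 + 0.135571 + 0.025313 + 0.001673 + 0.003493 = 0.247438
O = 0.131377 / √(0.382740 × 0.247438) = 0.131377 / 0.3077408 = 0.4269

0.43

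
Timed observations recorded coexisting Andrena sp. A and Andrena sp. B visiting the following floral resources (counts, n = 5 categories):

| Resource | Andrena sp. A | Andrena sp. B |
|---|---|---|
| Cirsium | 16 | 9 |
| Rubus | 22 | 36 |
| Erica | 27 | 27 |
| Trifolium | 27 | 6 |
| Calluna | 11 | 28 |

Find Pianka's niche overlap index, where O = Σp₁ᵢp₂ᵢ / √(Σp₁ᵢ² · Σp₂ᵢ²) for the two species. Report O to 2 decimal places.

0.82

Proportions for Andrena sp. A (n=103): 16/103=0.1553, 22/103=0.2136, 27/103=0.2621, 27/103=0.2621, 11/103=0.1068
Proportions for Andrena sp. B (n=106): 9/106=0.0849, 36/106=0.3396, 27/106=0.2547, 6/106=0.0566, 28/106=0.2642
Σ p₁ᵢp₂ᵢ = 0.013185 + 0.072539 + 0.066757 + 0.014835 + 0.028217 = 0.195533
Σp_1ᵢ² = 0.1553² + 0.2136² + 0.2621² + 0.2621² + 0.1068² = 0.024118 + 0.045625 + 0.068696 + 0.068696 + 0.011406 = 0.218541
Σp_2ᵢ² = 0.0849² + 0.3396² + 0.2547² + 0.0566² + 0.2642² = 0.007208 + 0.115328 + 0.064872 + 0.003204 + 0.069802 = 0.260414
O = 0.195533 / √(0.218541 × 0.260414) = 0.195533 / 0.2385605 = 0.8196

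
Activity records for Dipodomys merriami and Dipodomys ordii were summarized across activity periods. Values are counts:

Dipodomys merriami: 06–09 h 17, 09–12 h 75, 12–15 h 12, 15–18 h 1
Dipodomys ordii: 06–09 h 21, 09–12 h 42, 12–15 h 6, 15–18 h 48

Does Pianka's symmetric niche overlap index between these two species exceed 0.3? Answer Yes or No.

Proportions for Dipodomys merriami (n=105): 17/105=0.1619, 75/105=0.7143, 12/105=0.1143, 1/105=0.0095
Proportions for Dipodomys ordii (n=117): 21/117=0.1795, 42/117=0.3590, 6/117=0.0513, 48/117=0.4103
Σ p₁ᵢp₂ᵢ = 0.029061 + 0.256434 + 0.005864 + 0.003898 = 0.295257
Σp_1ᵢ² = 0.1619² + 0.7143² + 0.1143² + 0.0095² = 0.026212 + 0.510224 + 0.013064 + 0.000090 = 0.549590
Σp_2ᵢ² = 0.1795² + 0.3590² + 0.0513² + 0.4103² = 0.032220 + 0.128881 + 0.002632 + 0.168346 = 0.332079
O = 0.295257 / √(0.549590 × 0.332079) = 0.295257 / 0.4272087 = 0.6911
O = 0.6911 > 0.3 → Yes.

Yes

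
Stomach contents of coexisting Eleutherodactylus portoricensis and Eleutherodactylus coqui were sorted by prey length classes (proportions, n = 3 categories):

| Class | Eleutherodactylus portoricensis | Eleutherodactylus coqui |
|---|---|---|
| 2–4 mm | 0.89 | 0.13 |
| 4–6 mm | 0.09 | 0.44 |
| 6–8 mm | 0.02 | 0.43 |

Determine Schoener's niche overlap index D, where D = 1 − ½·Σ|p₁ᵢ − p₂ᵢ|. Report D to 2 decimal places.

Σ|p₁ᵢ − p₂ᵢ| = 0.76 + 0.35 + 0.41 = 1.52
D = 1 − ½ × 1.52 = 1 − 0.760 = 0.2400

0.24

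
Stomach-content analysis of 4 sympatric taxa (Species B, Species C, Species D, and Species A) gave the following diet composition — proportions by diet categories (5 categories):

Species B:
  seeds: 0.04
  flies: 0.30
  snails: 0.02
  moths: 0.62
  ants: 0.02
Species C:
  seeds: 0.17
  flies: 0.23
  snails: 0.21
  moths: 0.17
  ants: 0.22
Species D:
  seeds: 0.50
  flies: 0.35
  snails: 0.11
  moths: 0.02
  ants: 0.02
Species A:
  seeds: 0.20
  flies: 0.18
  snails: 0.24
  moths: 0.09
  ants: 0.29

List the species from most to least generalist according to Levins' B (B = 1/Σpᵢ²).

Species C > Species A > Species D > Species B

Σp_Bᵢ² = 0.04² + 0.30² + 0.02² + 0.62² + 0.02² = 0.0016 + 0.0900 + 0.0004 + 0.3844 + 0.0004 = 0.4768
B_B = 1 / 0.4768 = 2.0973
Σp_Cᵢ² = 0.17² + 0.23² + 0.21² + 0.17² + 0.22² = 0.0289 + 0.0529 + 0.0441 + 0.0289 + 0.0484 = 0.2032
B_C = 1 / 0.2032 = 4.9213
Σp_Dᵢ² = 0.50² + 0.35² + 0.11² + 0.02² + 0.02² = 0.2500 + 0.1225 + 0.0121 + 0.0004 + 0.0004 = 0.3854
B_D = 1 / 0.3854 = 2.5947
Σp_Aᵢ² = 0.20² + 0.18² + 0.24² + 0.09² + 0.29² = 0.0400 + 0.0324 + 0.0576 + 0.0081 + 0.0841 = 0.2222
B_A = 1 / 0.2222 = 4.5005
Ranking by B (broadest → narrowest): Species C (4.92) > Species A (4.50) > Species D (2.59) > Species B (2.10)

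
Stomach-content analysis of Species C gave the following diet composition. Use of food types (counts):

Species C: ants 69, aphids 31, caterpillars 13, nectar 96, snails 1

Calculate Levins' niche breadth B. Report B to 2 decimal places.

Proportions for Species C (n=210): 69/210=0.3286, 31/210=0.1476, 13/210=0.0619, 96/210=0.4571, 1/210=0.0048
Σpᵢ² = 0.3286² + 0.1476² + 0.0619² + 0.4571² + 0.0048² = 0.107978 + 0.021786 + 0.003832 + 0.208940 + 0.000023 = 0.342559
B = 1 / 0.342559 = 2.9192

2.92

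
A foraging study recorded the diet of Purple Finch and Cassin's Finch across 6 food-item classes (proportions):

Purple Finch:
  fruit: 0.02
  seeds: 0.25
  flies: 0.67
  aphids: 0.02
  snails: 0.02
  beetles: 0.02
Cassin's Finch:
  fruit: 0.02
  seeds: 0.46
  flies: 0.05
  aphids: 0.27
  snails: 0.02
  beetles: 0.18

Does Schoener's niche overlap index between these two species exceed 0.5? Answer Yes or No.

No

Σ|p₁ᵢ − p₂ᵢ| = 0.00 + 0.21 + 0.62 + 0.25 + 0.00 + 0.16 = 1.24
D = 1 − ½ × 1.24 = 1 − 0.620 = 0.3800
D = 0.3800 < 0.5 → No.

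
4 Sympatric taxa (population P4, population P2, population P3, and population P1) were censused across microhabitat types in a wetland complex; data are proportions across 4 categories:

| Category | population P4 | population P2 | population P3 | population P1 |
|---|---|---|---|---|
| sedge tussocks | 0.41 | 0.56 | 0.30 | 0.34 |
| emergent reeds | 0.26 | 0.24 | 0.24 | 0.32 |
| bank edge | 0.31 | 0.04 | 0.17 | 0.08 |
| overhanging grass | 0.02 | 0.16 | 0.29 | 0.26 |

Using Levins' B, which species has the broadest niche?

Σp_P4ᵢ² = 0.41² + 0.26² + 0.31² + 0.02² = 0.1681 + 0.0676 + 0.0961 + 0.0004 = 0.3322
B_P4 = 1 / 0.3322 = 3.0102
Σp_P2ᵢ² = 0.56² + 0.24² + 0.04² + 0.16² = 0.3136 + 0.0576 + 0.0016 + 0.0256 = 0.3984
B_P2 = 1 / 0.3984 = 2.5100
Σp_P3ᵢ² = 0.30² + 0.24² + 0.17² + 0.29² = 0.0900 + 0.0576 + 0.0289 + 0.0841 = 0.2606
B_P3 = 1 / 0.2606 = 3.8373
Σp_P1ᵢ² = 0.34² + 0.32² + 0.08² + 0.26² = 0.1156 + 0.1024 + 0.0064 + 0.0676 = 0.2920
B_P1 = 1 / 0.2920 = 3.4247
Highest B → broadest niche (most generalist): population P3 (B = 3.84).

population P3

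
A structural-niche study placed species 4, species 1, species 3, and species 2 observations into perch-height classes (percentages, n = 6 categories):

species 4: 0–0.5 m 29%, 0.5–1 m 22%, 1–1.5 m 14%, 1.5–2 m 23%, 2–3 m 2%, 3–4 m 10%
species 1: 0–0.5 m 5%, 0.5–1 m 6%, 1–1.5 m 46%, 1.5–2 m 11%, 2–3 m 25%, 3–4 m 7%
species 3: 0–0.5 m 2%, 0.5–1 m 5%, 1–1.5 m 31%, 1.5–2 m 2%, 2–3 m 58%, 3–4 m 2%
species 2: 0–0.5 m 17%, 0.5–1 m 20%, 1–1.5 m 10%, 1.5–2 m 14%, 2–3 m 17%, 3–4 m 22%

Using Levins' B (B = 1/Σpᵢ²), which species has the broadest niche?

Convert percentages to proportions (divide by 100).
Σp_4ᵢ² = 0.29² + 0.22² + 0.14² + 0.23² + 0.02² + 0.10² = 0.0841 + 0.0484 + 0.0196 + 0.0529 + 0.0004 + 0.0100 = 0.2154
B_4 = 1 / 0.2154 = 4.6425
Σp_1ᵢ² = 0.05² + 0.06² + 0.46² + 0.11² + 0.25² + 0.07² = 0.0025 + 0.0036 + 0.2116 + 0.0121 + 0.0625 + 0.0049 = 0.2972
B_1 = 1 / 0.2972 = 3.3647
Σp_3ᵢ² = 0.02² + 0.05² + 0.31² + 0.02² + 0.58² + 0.02² = 0.0004 + 0.0025 + 0.0961 + 0.0004 + 0.3364 + 0.0004 = 0.4362
B_3 = 1 / 0.4362 = 2.2925
Σp_2ᵢ² = 0.17² + 0.20² + 0.10² + 0.14² + 0.17² + 0.22² = 0.0289 + 0.0400 + 0.0100 + 0.0196 + 0.0289 + 0.0484 = 0.1758
B_2 = 1 / 0.1758 = 5.6883
Highest B → broadest niche (most generalist): species 2 (B = 5.69).

species 2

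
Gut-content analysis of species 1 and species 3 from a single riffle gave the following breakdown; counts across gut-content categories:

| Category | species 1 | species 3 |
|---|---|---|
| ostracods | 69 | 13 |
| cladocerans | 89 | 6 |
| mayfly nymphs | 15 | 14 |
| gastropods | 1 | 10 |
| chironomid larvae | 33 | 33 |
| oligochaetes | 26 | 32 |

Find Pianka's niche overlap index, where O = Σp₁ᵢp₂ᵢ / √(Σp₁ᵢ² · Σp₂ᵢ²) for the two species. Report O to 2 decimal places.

Proportions for species 1 (n=233): 69/233=0.2961, 89/233=0.3820, 15/233=0.0644, 1/233=0.0043, 33/233=0.1416, 26/233=0.1116
Proportions for species 3 (n=108): 13/108=0.1204, 6/108=0.0556, 14/108=0.1296, 10/108=0.0926, 33/108=0.3056, 32/108=0.2963
Σ p₁ᵢp₂ᵢ = 0.035650 + 0.021239 + 0.008346 + 0.000398 + 0.043273 + 0.033067 = 0.141973
Σp_1ᵢ² = 0.2961² + 0.3820² + 0.0644² + 0.0043² + 0.1416² + 0.1116² = 0.087675 + 0.145924 + 0.004147 + 0.000018 + 0.020051 + 0.012455 = 0.270270
Σp_2ᵢ² = 0.1204² + 0.0556² + 0.1296² + 0.0926² + 0.3056² + 0.2963² = 0.014496 + 0.003091 + 0.016796 + 0.008575 + 0.093391 + 0.087794 = 0.224143
O = 0.141973 / √(0.270270 × 0.224143) = 0.141973 / 0.2461283 = 0.5768

0.58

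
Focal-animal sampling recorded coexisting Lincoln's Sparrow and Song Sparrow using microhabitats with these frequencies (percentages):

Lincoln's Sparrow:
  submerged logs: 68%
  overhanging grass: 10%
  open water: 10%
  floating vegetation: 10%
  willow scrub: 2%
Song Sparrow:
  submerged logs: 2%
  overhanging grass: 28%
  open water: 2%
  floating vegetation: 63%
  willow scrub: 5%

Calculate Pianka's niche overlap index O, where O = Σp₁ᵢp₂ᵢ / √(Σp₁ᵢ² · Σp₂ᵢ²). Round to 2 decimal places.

Convert percentages to proportions (divide by 100).
Σ p₁ᵢp₂ᵢ = 0.0136 + 0.0280 + 0.0020 + 0.0630 + 0.0010 = 0.1076
Σp_1ᵢ² = 0.68² + 0.10² + 0.10² + 0.10² + 0.02² = 0.4624 + 0.0100 + 0.0100 + 0.0100 + 0.0004 = 0.4928
Σp_2ᵢ² = 0.02² + 0.28² + 0.02² + 0.63² + 0.05² = 0.0004 + 0.0784 + 0.0004 + 0.3969 + 0.0025 = 0.4786
O = 0.1076 / √(0.4928 × 0.4786) = 0.1076 / 0.48565 = 0.2216

0.22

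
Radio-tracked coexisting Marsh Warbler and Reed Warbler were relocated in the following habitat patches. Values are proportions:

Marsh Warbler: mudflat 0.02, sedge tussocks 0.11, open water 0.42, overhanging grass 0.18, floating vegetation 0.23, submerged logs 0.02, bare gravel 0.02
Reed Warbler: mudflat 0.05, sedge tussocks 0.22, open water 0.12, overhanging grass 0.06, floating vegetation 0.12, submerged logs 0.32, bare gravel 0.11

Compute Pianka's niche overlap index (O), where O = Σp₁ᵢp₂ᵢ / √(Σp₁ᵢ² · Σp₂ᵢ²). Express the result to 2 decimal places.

Σ p₁ᵢp₂ᵢ = 0.0010 + 0.0242 + 0.0504 + 0.0108 + 0.0276 + 0.0064 + 0.0022 = 0.1226
Σp_1ᵢ² = 0.02² + 0.11² + 0.42² + 0.18² + 0.23² + 0.02² + 0.02² = 0.0004 + 0.0121 + 0.1764 + 0.0324 + 0.0529 + 0.0004 + 0.0004 = 0.2750
Σp_2ᵢ² = 0.05² + 0.22² + 0.12² + 0.06² + 0.12² + 0.32² + 0.11² = 0.0025 + 0.0484 + 0.0144 + 0.0036 + 0.0144 + 0.1024 + 0.0121 = 0.1978
O = 0.1226 / √(0.2750 × 0.1978) = 0.1226 / 0.23323 = 0.5257

0.53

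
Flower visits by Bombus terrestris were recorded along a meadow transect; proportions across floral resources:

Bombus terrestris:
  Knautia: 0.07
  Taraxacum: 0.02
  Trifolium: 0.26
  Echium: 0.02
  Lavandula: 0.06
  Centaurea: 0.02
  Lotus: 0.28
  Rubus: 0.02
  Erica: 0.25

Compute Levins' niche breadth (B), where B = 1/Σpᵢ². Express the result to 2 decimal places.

4.57

Σpᵢ² = 0.07² + 0.02² + 0.26² + 0.02² + 0.06² + 0.02² + 0.28² + 0.02² + 0.25² = 0.0049 + 0.0004 + 0.0676 + 0.0004 + 0.0036 + 0.0004 + 0.0784 + 0.0004 + 0.0625 = 0.2186
B = 1 / 0.2186 = 4.5746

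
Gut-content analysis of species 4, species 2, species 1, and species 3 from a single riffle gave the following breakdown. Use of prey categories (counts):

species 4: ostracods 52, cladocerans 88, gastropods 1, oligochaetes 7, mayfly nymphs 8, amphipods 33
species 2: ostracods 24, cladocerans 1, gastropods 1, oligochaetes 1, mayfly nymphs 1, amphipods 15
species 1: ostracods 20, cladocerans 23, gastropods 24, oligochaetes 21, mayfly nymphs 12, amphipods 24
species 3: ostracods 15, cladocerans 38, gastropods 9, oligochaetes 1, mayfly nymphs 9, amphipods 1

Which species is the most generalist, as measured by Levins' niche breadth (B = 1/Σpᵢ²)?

Proportions for species 4 (n=189): 52/189=0.2751, 88/189=0.4656, 1/189=0.0053, 7/189=0.0370, 8/189=0.0423, 33/189=0.1746
Proportions for species 2 (n=43): 24/43=0.5581, 1/43=0.0233, 1/43=0.0233, 1/43=0.0233, 1/43=0.0233, 15/43=0.3488
Proportions for species 1 (n=124): 20/124=0.1613, 23/124=0.1855, 24/124=0.1935, 21/124=0.1694, 12/124=0.0968, 24/124=0.1935
Proportions for species 3 (n=73): 15/73=0.2055, 38/73=0.5205, 9/73=0.1233, 1/73=0.0137, 9/73=0.1233, 1/73=0.0137
Σp_4ᵢ² = 0.2751² + 0.4656² + 0.0053² + 0.0370² + 0.0423² + 0.1746² = 0.075680 + 0.216783 + 0.000028 + 0.001369 + 0.001789 + 0.030485 = 0.326134
B_4 = 1 / 0.326134 = 3.0662
Σp_2ᵢ² = 0.5581² + 0.0233² + 0.0233² + 0.0233² + 0.0233² + 0.3488² = 0.311476 + 0.000543 + 0.000543 + 0.000543 + 0.000543 + 0.121661 = 0.435309
B_2 = 1 / 0.435309 = 2.2972
Σp_1ᵢ² = 0.1613² + 0.1855² + 0.1935² + 0.1694² + 0.0968² + 0.1935² = 0.026018 + 0.034410 + 0.037442 + 0.028696 + 0.009370 + 0.037442 = 0.173378
B_1 = 1 / 0.173378 = 5.7677
Σp_3ᵢ² = 0.2055² + 0.5205² + 0.1233² + 0.0137² + 0.1233² + 0.0137² = 0.042230 + 0.270920 + 0.015203 + 0.000188 + 0.015203 + 0.000188 = 0.343932
B_3 = 1 / 0.343932 = 2.9076
Highest B → broadest niche (most generalist): species 1 (B = 5.77).

species 1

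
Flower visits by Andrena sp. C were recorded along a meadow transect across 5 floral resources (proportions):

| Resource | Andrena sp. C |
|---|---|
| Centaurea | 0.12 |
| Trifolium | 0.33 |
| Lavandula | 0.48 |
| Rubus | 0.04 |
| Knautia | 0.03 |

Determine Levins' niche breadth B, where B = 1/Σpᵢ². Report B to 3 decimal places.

Σpᵢ² = 0.12² + 0.33² + 0.48² + 0.04² + 0.03² = 0.0144 + 0.1089 + 0.2304 + 0.0016 + 0.0009 = 0.3562
B = 1 / 0.3562 = 2.80741

2.807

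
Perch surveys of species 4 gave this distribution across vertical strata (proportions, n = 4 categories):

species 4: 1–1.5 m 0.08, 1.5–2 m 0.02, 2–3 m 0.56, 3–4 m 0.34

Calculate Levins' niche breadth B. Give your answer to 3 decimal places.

Σpᵢ² = 0.08² + 0.02² + 0.56² + 0.34² = 0.0064 + 0.0004 + 0.3136 + 0.1156 = 0.4360
B = 1 / 0.4360 = 2.29358

2.294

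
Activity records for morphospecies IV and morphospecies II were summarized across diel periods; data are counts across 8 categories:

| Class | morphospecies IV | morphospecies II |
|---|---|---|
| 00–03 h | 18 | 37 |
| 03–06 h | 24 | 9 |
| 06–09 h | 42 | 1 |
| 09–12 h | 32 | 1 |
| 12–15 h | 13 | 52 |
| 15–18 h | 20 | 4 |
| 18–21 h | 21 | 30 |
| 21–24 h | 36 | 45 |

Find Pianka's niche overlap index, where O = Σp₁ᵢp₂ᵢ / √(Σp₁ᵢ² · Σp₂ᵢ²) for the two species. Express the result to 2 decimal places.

Proportions for morphospecies IV (n=206): 18/206=0.0874, 24/206=0.1165, 42/206=0.2039, 32/206=0.1553, 13/206=0.0631, 20/206=0.0971, 21/206=0.1019, 36/206=0.1748
Proportions for morphospecies II (n=179): 37/179=0.2067, 9/179=0.0503, 1/179=0.0056, 1/179=0.0056, 52/179=0.2905, 4/179=0.0223, 30/179=0.1676, 45/179=0.2514
Σ p₁ᵢp₂ᵢ = 0.018066 + 0.005860 + 0.001142 + 0.000870 + 0.018331 + 0.002165 + 0.017078 + 0.043945 = 0.107457
Σp_1ᵢ² = 0.0874² + 0.1165² + 0.2039² + 0.1553² + 0.0631² + 0.0971² + 0.1019² + 0.1748² = 0.007639 + 0.013572 + 0.041575 + 0.024118 + 0.003982 + 0.009428 + 0.010384 + 0.030555 = 0.141253
Σp_2ᵢ² = 0.2067² + 0.0503² + 0.0056² + 0.0056² + 0.2905² + 0.0223² + 0.1676² + 0.2514² = 0.042725 + 0.002530 + 0.000031 + 0.000031 + 0.084390 + 0.000497 + 0.028090 + 0.063202 = 0.221496
O = 0.107457 / √(0.141253 × 0.221496) = 0.107457 / 0.1768812 = 0.6075

0.61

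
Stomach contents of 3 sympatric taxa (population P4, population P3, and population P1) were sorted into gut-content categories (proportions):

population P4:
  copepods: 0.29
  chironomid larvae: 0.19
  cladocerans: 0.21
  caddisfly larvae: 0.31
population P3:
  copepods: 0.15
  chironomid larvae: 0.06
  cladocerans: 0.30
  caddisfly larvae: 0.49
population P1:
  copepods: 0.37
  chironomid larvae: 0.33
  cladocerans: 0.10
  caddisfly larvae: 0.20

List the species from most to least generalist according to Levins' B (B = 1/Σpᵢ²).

Σp_P4ᵢ² = 0.29² + 0.19² + 0.21² + 0.31² = 0.0841 + 0.0361 + 0.0441 + 0.0961 = 0.2604
B_P4 = 1 / 0.2604 = 3.8402
Σp_P3ᵢ² = 0.15² + 0.06² + 0.30² + 0.49² = 0.0225 + 0.0036 + 0.0900 + 0.2401 = 0.3562
B_P3 = 1 / 0.3562 = 2.8074
Σp_P1ᵢ² = 0.37² + 0.33² + 0.10² + 0.20² = 0.1369 + 0.1089 + 0.0100 + 0.0400 = 0.2958
B_P1 = 1 / 0.2958 = 3.3807
Ranking by B (broadest → narrowest): population P4 (3.84) > population P1 (3.38) > population P3 (2.81)

population P4 > population P1 > population P3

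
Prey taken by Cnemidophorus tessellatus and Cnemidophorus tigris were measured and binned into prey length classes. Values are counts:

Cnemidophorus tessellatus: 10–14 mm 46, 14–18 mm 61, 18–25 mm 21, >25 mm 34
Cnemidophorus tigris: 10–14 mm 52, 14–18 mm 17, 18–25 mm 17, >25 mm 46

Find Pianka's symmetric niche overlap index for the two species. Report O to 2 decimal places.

0.84

Proportions for Cnemidophorus tessellatus (n=162): 46/162=0.2840, 61/162=0.3765, 21/162=0.1296, 34/162=0.2099
Proportions for Cnemidophorus tigris (n=132): 52/132=0.3939, 17/132=0.1288, 17/132=0.1288, 46/132=0.3485
Σ p₁ᵢp₂ᵢ = 0.111868 + 0.048493 + 0.016692 + 0.073150 = 0.250203
Σp_1ᵢ² = 0.2840² + 0.3765² + 0.1296² + 0.2099² = 0.080656 + 0.141752 + 0.016796 + 0.044058 = 0.283262
Σp_2ᵢ² = 0.3939² + 0.1288² + 0.1288² + 0.3485² = 0.155157 + 0.016589 + 0.016589 + 0.121452 = 0.309787
O = 0.250203 / √(0.283262 × 0.309787) = 0.250203 / 0.2962278 = 0.8446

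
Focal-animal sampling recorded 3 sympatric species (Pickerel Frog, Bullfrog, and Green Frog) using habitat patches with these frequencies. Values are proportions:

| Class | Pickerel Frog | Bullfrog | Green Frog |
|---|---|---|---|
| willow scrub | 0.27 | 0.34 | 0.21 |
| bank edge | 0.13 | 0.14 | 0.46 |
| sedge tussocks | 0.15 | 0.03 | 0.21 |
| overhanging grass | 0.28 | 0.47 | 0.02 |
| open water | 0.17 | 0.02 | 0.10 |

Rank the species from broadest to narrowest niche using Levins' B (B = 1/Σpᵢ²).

Pickerel Frog > Green Frog > Bullfrog

Σp_Pickᵢ² = 0.27² + 0.13² + 0.15² + 0.28² + 0.17² = 0.0729 + 0.0169 + 0.0225 + 0.0784 + 0.0289 = 0.2196
B_Pick = 1 / 0.2196 = 4.5537
Σp_Bullᵢ² = 0.34² + 0.14² + 0.03² + 0.47² + 0.02² = 0.1156 + 0.0196 + 0.0009 + 0.2209 + 0.0004 = 0.3574
B_Bull = 1 / 0.3574 = 2.7980
Σp_Greeᵢ² = 0.21² + 0.46² + 0.21² + 0.02² + 0.10² = 0.0441 + 0.2116 + 0.0441 + 0.0004 + 0.0100 = 0.3102
B_Gree = 1 / 0.3102 = 3.2237
Ranking by B (broadest → narrowest): Pickerel Frog (4.55) > Green Frog (3.22) > Bullfrog (2.80)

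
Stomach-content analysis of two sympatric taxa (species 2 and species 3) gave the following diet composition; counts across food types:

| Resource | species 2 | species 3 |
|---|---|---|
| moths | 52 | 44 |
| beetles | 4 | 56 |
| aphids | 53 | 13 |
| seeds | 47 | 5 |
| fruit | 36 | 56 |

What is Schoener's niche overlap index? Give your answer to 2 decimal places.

0.56

Proportions for species 2 (n=192): 52/192=0.2708, 4/192=0.0208, 53/192=0.2760, 47/192=0.2448, 36/192=0.1875
Proportions for species 3 (n=174): 44/174=0.2529, 56/174=0.3218, 13/174=0.0747, 5/174=0.0287, 56/174=0.3218
Σ|p₁ᵢ − p₂ᵢ| = 0.0179 + 0.3010 + 0.2013 + 0.2161 + 0.1343 = 0.8706
D = 1 − ½ × 0.8706 = 1 − 0.43530 = 0.56470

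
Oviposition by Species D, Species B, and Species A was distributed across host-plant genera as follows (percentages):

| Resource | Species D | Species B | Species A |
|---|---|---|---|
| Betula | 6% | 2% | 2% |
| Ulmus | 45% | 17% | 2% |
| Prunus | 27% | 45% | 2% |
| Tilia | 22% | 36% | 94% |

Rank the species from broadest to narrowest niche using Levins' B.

Species D > Species B > Species A

Convert percentages to proportions (divide by 100).
Σp_Dᵢ² = 0.06² + 0.45² + 0.27² + 0.22² = 0.0036 + 0.2025 + 0.0729 + 0.0484 = 0.3274
B_D = 1 / 0.3274 = 3.0544
Σp_Bᵢ² = 0.02² + 0.17² + 0.45² + 0.36² = 0.0004 + 0.0289 + 0.2025 + 0.1296 = 0.3614
B_B = 1 / 0.3614 = 2.7670
Σp_Aᵢ² = 0.02² + 0.02² + 0.02² + 0.94² = 0.0004 + 0.0004 + 0.0004 + 0.8836 = 0.8848
B_A = 1 / 0.8848 = 1.1302
Ranking by B (broadest → narrowest): Species D (3.05) > Species B (2.77) > Species A (1.13)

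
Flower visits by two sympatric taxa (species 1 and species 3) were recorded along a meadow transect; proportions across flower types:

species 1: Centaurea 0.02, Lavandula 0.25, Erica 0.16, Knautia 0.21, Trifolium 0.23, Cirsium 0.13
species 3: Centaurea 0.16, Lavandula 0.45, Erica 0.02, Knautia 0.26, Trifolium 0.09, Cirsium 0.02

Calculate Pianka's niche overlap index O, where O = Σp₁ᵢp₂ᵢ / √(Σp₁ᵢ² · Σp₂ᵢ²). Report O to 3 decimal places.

Σ p₁ᵢp₂ᵢ = 0.0032 + 0.1125 + 0.0032 + 0.0546 + 0.0207 + 0.0026 = 0.1968
Σp_1ᵢ² = 0.02² + 0.25² + 0.16² + 0.21² + 0.23² + 0.13² = 0.0004 + 0.0625 + 0.0256 + 0.0441 + 0.0529 + 0.0169 = 0.2024
Σp_2ᵢ² = 0.16² + 0.45² + 0.02² + 0.26² + 0.09² + 0.02² = 0.0256 + 0.2025 + 0.0004 + 0.0676 + 0.0081 + 0.0004 = 0.3046
O = 0.1968 / √(0.2024 × 0.3046) = 0.1968 / 0.248296 = 0.79260

0.793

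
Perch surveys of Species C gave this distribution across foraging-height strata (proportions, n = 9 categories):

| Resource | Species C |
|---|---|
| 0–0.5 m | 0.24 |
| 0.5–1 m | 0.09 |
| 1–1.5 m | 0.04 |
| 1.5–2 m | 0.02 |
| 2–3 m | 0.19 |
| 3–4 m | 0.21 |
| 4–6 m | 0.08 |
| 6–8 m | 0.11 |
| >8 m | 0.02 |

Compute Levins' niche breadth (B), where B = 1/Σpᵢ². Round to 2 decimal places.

6.00

Σpᵢ² = 0.24² + 0.09² + 0.04² + 0.02² + 0.19² + 0.21² + 0.08² + 0.11² + 0.02² = 0.0576 + 0.0081 + 0.0016 + 0.0004 + 0.0361 + 0.0441 + 0.0064 + 0.0121 + 0.0004 = 0.1668
B = 1 / 0.1668 = 5.9952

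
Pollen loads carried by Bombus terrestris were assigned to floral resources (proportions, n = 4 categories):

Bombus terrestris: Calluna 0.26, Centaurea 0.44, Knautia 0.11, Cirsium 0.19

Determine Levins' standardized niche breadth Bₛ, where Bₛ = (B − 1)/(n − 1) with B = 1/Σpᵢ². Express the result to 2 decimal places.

0.74

Σpᵢ² = 0.26² + 0.44² + 0.11² + 0.19² = 0.0676 + 0.1936 + 0.0121 + 0.0361 = 0.3094
B = 1 / 0.3094 = 3.2321
Bₛ = (B − 1)/(n − 1) = (3.2321 − 1)/(4 − 1) = 2.2321/3 = 0.7440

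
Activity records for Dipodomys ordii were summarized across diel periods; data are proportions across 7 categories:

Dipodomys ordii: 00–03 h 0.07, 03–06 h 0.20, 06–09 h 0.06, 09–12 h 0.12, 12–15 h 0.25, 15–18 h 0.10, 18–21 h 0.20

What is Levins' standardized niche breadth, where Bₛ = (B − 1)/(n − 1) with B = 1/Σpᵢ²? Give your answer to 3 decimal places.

Σpᵢ² = 0.07² + 0.20² + 0.06² + 0.12² + 0.25² + 0.10² + 0.20² = 0.0049 + 0.0400 + 0.0036 + 0.0144 + 0.0625 + 0.0100 + 0.0400 = 0.1754
B = 1 / 0.1754 = 5.70125
Bₛ = (B − 1)/(n − 1) = (5.70125 − 1)/(7 − 1) = 4.70125/6 = 0.78354

0.784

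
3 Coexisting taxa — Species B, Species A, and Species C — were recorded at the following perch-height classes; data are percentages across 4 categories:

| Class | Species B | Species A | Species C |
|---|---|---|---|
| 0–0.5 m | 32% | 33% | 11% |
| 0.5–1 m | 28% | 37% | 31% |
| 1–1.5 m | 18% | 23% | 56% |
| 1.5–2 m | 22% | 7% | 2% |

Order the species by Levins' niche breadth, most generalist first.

Species B > Species A > Species C

Convert percentages to proportions (divide by 100).
Σp_Bᵢ² = 0.32² + 0.28² + 0.18² + 0.22² = 0.1024 + 0.0784 + 0.0324 + 0.0484 = 0.2616
B_B = 1 / 0.2616 = 3.8226
Σp_Aᵢ² = 0.33² + 0.37² + 0.23² + 0.07² = 0.1089 + 0.1369 + 0.0529 + 0.0049 = 0.3036
B_A = 1 / 0.3036 = 3.2938
Σp_Cᵢ² = 0.11² + 0.31² + 0.56² + 0.02² = 0.0121 + 0.0961 + 0.3136 + 0.0004 = 0.4222
B_C = 1 / 0.4222 = 2.3685
Ranking by B (broadest → narrowest): Species B (3.82) > Species A (3.29) > Species C (2.37)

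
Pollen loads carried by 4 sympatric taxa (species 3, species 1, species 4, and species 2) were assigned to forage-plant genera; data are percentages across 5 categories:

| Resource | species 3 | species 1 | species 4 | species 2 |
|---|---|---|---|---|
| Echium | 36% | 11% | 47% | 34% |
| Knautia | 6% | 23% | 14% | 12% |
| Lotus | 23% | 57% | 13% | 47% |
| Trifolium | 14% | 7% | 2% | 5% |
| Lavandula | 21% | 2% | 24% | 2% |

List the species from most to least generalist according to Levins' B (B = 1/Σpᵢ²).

Convert percentages to proportions (divide by 100).
Σp_3ᵢ² = 0.36² + 0.06² + 0.23² + 0.14² + 0.21² = 0.1296 + 0.0036 + 0.0529 + 0.0196 + 0.0441 = 0.2498
B_3 = 1 / 0.2498 = 4.0032
Σp_1ᵢ² = 0.11² + 0.23² + 0.57² + 0.07² + 0.02² = 0.0121 + 0.0529 + 0.3249 + 0.0049 + 0.0004 = 0.3952
B_1 = 1 / 0.3952 = 2.5304
Σp_4ᵢ² = 0.47² + 0.14² + 0.13² + 0.02² + 0.24² = 0.2209 + 0.0196 + 0.0169 + 0.0004 + 0.0576 = 0.3154
B_4 = 1 / 0.3154 = 3.1706
Σp_2ᵢ² = 0.34² + 0.12² + 0.47² + 0.05² + 0.02² = 0.1156 + 0.0144 + 0.2209 + 0.0025 + 0.0004 = 0.3538
B_2 = 1 / 0.3538 = 2.8265
Ranking by B (broadest → narrowest): species 3 (4.00) > species 4 (3.17) > species 2 (2.83) > species 1 (2.53)

species 3 > species 4 > species 2 > species 1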